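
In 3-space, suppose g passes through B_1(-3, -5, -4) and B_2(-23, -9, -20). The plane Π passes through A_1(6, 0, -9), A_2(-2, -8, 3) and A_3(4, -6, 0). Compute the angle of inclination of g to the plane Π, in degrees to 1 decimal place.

A direction vector for g is B_2 − B_1 = (-20, -4, -16).
A_1A_2 = (-8, -8, 12), A_1A_3 = (-2, -6, 9); a normal to Π is A_1A_2 × A_1A_3 = (0, 48, 32).
Using A_1: Π has equation 48y + 32z = -288.
sin θ = |n·v| / (|n||v|) = |-704| / (√3328 · √672) = 0.47076.
θ ≈ 28.1°.

28.1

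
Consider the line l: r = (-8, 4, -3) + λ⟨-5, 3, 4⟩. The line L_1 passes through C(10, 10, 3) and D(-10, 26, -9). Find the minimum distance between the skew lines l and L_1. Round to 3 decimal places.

15.935

A direction vector for L_1 is D − C = (-20, 16, -12).
Common perpendicular direction n = (-5, 3, 4) × (-20, 16, -12) = (-100, -140, -20).
With w = (10, 10, 3) − (-8, 4, -3) = (18, 6, 6), w · n = -2760.
Distance = |w · n| / |n| = |-2760| / √30000 ≈ 15.935.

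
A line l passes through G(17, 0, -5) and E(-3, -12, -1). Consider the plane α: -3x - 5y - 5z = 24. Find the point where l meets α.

A direction vector for l is E − G = (-20, -12, 4).
Substitute r = (17, 0, -5) + t(-20, -12, 4) into the plane: -26 + 100t = 24, so t = 1/2.
Intersection: (17, 0, -5) + (1/2)·(-20, -12, 4) = (7, -6, -3).

(7, -6, -3)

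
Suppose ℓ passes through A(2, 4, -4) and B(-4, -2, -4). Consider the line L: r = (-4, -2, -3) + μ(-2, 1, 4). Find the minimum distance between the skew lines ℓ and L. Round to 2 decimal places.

0.47

A direction vector for ℓ is B − A = (-6, -6, 0).
Common perpendicular direction n = (-6, -6, 0) × (-2, 1, 4) = (-24, 24, -18).
With w = (-4, -2, -3) − (2, 4, -4) = (-6, -6, 1), w · n = -18.
Distance = |w · n| / |n| = |-18| / √1476 ≈ 0.47.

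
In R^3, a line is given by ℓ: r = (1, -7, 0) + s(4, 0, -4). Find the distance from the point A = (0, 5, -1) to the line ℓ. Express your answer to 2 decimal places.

Taking (1, -7, 0) on ℓ with direction v = (4, 0, -4): w = A − (1, -7, 0) = (-1, 12, -1), and w × v = (-48, -8, -48).
Distance = |w × v| / |v| = √4672 / √32 ≈ 12.08.

12.08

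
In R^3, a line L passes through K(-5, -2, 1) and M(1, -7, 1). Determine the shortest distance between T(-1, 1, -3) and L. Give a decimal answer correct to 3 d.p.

A direction vector for L is M − K = (6, -5, 0).
Taking (-5, -2, 1) on L with direction v = (6, -5, 0): w = T − (-5, -2, 1) = (4, 3, -4), and w × v = (-20, -24, -38).
Distance = |w × v| / |v| = √2420 / √61 ≈ 6.299.

6.299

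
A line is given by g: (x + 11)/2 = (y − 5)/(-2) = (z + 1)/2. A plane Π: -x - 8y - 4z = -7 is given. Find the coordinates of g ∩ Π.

g has direction (2, -2, 2) through (-11, 5, -1).
Substitute r = (-11, 5, -1) + t(2, -2, 2) into the plane: -25 + 6t = -7, so t = 3.
Intersection: (-11, 5, -1) + 3·(2, -2, 2) = (-5, -1, 5).

(-5, -1, 5)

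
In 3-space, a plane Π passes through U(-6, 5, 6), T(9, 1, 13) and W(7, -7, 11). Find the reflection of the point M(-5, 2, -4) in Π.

UT = (15, -4, 7), UW = (13, -12, 5); a normal to Π is UT × UW = (64, 16, -128).
Using U: Π has equation 64x + 16y - 128z = -1072.
λ = (n·M − d)/|n|² = (224 − (-1072))/20736 = 1/16.
Reflection = M − 2λn = (-5, 2, -4) − (1/8)·(64, 16, -128) = (-13, 0, 12).

(-13, 0, 12)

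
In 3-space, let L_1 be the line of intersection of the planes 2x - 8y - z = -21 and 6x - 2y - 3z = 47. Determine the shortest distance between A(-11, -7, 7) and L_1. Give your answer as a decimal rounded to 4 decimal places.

24.5927

Direction of L_1: (2, -8, -1) × (6, -2, -3) = (22, 0, 44).
A point on L_1: solving the two plane equations with x = 9 gives (9, 5, -1).
Taking (9, 5, -1) on L_1 with direction v = (22, 0, 44): w = A − (9, 5, -1) = (-20, -12, 8), and w × v = (-528, 1056, 264).
Distance = |w × v| / |v| = √1463616 / √2420 ≈ 24.5927.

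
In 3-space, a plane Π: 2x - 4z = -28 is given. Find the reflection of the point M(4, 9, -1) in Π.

(-4, 9, 15)

λ = (n·M − d)/|n|² = (12 − (-28))/20 = 2.
Reflection = M − 2λn = (4, 9, -1) − 4·(2, 0, -4) = (-4, 9, 15).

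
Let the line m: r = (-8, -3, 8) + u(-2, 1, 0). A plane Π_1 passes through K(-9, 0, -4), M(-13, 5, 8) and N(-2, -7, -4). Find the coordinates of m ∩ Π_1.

(-2, -6, 8)

KM = (-4, 5, 12), KN = (7, -7, 0); a normal to Π_1 is KM × KN = (84, 84, -7).
Using K: Π_1 has equation 84x + 84y - 7z = -728.
Substitute r = (-8, -3, 8) + t(-2, 1, 0) into the plane: -980 + (-84)t = -728, so t = -3.
Intersection: (-8, -3, 8) + (-3)·(-2, 1, 0) = (-2, -6, 8).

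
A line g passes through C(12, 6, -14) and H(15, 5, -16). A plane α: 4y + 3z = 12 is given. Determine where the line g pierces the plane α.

A direction vector for g is H − C = (3, -1, -2).
Substitute r = (12, 6, -14) + t(3, -1, -2) into the plane: -18 + (-10)t = 12, so t = -3.
Intersection: (12, 6, -14) + (-3)·(3, -1, -2) = (3, 9, -8).

(3, 9, -8)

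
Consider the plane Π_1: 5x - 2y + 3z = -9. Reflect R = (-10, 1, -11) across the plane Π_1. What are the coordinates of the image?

λ = (n·R − d)/|n|² = (-85 − (-9))/38 = -2.
Reflection = R − 2λn = (-10, 1, -11) − (-4)·(5, -2, 3) = (10, -7, 1).

(10, -7, 1)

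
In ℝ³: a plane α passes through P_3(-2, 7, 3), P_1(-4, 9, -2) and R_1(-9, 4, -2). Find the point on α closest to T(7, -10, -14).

(-8, 5, -2)

P_3P_1 = (-2, 2, -5), P_3R_1 = (-7, -3, -5); a normal to α is P_3P_1 × P_3R_1 = (-25, 25, 20).
Using P_3: α has equation -25x + 25y + 20z = 285.
Foot = T − λn with λ = (n·T − d)/|n|² = (-705 − 285)/1650 = -3/5.
Foot = (7, -10, -14) − (-3/5)·(-25, 25, 20) = (-8, 5, -2).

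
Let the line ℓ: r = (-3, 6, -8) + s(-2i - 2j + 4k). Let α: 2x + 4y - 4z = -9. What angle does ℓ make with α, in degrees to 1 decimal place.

sin θ = |n·v| / (|n||v|) = |-28| / (√36 · √24) = 0.95258.
θ ≈ 72.3°.

72.3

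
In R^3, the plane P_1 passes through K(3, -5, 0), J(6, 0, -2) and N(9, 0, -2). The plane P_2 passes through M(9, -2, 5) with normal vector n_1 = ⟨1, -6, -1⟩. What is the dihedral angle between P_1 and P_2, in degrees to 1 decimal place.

KJ = (3, 5, -2), KN = (6, 5, -2); a normal to P_1 is KJ × KN = (0, -6, -15).
Using K: P_1 has equation -6y - 15z = 30.
P_2: n_1·r = n_1·M gives x - 6y - z = 16.
cos θ = |n₁·n₂| / (|n₁||n₂|) = |51| / (√261 · √38).
θ = arccos(0.51210) ≈ 59.2°.

59.2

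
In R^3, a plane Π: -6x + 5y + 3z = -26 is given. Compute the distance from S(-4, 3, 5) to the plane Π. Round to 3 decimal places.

9.562

n·S − d = (-6)·(-4) + (5)·(3) + (3)·(5) − (-26) = 80; |n| = √70.
Distance = |80| / √70 = 80/√70 ≈ 9.562.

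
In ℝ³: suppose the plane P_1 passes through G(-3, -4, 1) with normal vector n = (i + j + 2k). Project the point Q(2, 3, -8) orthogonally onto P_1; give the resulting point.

(3, 4, -6)

P_1: n·r = n·G gives x + y + 2z = -5.
Foot = Q − λn with λ = (n·Q − d)/|n|² = (-11 − (-5))/6 = -1.
Foot = (2, 3, -8) − (-1)·(1, 1, 2) = (3, 4, -6).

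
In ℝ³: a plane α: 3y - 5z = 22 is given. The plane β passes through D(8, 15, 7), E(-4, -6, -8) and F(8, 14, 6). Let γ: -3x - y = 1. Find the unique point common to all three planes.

DE = (-12, -21, -15), DF = (0, -1, -1); a normal to β is DE × DF = (6, -12, 12).
Using D: β has equation 6x - 12y + 12z = -48.
Solving the 3×3 linear system 3y - 5z = 22, 6x - 12y + 12z = -48, -3x - y = 1 (e.g. by elimination or Cramer's rule, determinant = 102) gives (0, -1, -5).

(0, -1, -5)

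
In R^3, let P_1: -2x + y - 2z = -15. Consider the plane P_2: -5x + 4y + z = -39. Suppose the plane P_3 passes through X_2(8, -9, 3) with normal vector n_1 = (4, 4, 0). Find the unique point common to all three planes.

(4, -5, 1)

P_3: n_1·r = n_1·X_2 gives 4x + 4y = -4.
Solving the 3×3 linear system -2x + y - 2z = -15, -5x + 4y + z = -39, 4x + 4y = -4 (e.g. by elimination or Cramer's rule, determinant = 84) gives (4, -5, 1).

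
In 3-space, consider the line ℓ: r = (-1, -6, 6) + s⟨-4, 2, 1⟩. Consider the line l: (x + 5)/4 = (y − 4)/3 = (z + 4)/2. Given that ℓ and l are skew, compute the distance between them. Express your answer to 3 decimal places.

13.536

l has direction (4, 3, 2) through (-5, 4, -4).
Common perpendicular direction n = (-4, 2, 1) × (4, 3, 2) = (1, 12, -20).
With w = (-5, 4, -4) − (-1, -6, 6) = (-4, 10, -10), w · n = 316.
Distance = |w · n| / |n| = |316| / √545 ≈ 13.536.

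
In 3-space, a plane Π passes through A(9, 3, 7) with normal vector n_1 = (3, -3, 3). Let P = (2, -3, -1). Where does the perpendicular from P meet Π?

Π: n_1·r = n_1·A gives 3x - 3y + 3z = 39.
Foot = P − λn with λ = (n·P − d)/|n|² = (12 − 39)/27 = -1.
Foot = (2, -3, -1) − (-1)·(3, -3, 3) = (5, -6, 2).

(5, -6, 2)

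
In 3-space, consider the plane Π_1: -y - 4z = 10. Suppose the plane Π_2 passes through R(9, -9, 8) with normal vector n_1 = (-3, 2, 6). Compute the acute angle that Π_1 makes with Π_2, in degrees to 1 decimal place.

25.7

Π_2: n_1·r = n_1·R gives -3x + 2y + 6z = 3.
cos θ = |n₁·n₂| / (|n₁||n₂|) = |-26| / (√17 · √49).
θ = arccos(0.90085) ≈ 25.7°.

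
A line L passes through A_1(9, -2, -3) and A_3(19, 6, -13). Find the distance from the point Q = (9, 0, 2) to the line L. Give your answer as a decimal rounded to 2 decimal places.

4.96

A direction vector for L is A_3 − A_1 = (10, 8, -10).
Taking (9, -2, -3) on L with direction v = (10, 8, -10): w = Q − (9, -2, -3) = (0, 2, 5), and w × v = (-60, 50, -20).
Distance = |w × v| / |v| = √6500 / √264 ≈ 4.96.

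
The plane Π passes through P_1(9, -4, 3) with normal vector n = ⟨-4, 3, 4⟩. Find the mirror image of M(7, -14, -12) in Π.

Π: n·r = n·P_1 gives -4x + 3y + 4z = -36.
λ = (n·M − d)/|n|² = (-118 − (-36))/41 = -2.
Reflection = M − 2λn = (7, -14, -12) − (-4)·(-4, 3, 4) = (-9, -2, 4).

(-9, -2, 4)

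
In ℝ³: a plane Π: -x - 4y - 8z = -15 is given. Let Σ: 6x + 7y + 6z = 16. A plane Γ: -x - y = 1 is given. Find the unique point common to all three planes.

Solving the 3×3 linear system -x - 4y - 8z = -15, 6x + 7y + 6z = 16, -x - y = 1 (e.g. by elimination or Cramer's rule, determinant = 10) gives (7, -8, 5).

(7, -8, 5)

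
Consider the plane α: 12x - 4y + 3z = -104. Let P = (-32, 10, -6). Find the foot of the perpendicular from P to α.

(-8, 2, 0)

Foot = P − λn with λ = (n·P − d)/|n|² = (-442 − (-104))/169 = -2.
Foot = (-32, 10, -6) − (-2)·(12, -4, 3) = (-8, 2, 0).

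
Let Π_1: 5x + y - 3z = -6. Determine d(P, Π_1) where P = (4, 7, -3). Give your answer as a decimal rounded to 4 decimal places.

7.0993

n·P − d = (5)·(4) + (1)·(7) + (-3)·(-3) − (-6) = 42; |n| = √35.
Distance = |42| / √35 = 42/√35 ≈ 7.0993.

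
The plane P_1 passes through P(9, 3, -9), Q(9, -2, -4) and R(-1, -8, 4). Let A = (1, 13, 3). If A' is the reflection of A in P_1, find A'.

PQ = (0, -5, 5), PR = (-10, -11, 13); a normal to P_1 is PQ × PR = (-10, -50, -50).
Using P: P_1 has equation -10x - 50y - 50z = 210.
λ = (n·A − d)/|n|² = (-810 − 210)/5100 = -1/5.
Reflection = A − 2λn = (1, 13, 3) − (-2/5)·(-10, -50, -50) = (-3, -7, -17).

(-3, -7, -17)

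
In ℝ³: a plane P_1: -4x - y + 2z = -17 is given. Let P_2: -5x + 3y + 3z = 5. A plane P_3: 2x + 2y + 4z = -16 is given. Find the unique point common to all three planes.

(-1, 7, -7)

Solving the 3×3 linear system -4x - y + 2z = -17, -5x + 3y + 3z = 5, 2x + 2y + 4z = -16 (e.g. by elimination or Cramer's rule, determinant = -82) gives (-1, 7, -7).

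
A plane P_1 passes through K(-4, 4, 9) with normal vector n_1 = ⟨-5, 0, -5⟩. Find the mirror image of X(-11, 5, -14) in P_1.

P_1: n_1·r = n_1·K gives -5x - 5z = -25.
λ = (n·X − d)/|n|² = (125 − (-25))/50 = 3.
Reflection = X − 2λn = (-11, 5, -14) − 6·(-5, 0, -5) = (19, 5, 16).

(19, 5, 16)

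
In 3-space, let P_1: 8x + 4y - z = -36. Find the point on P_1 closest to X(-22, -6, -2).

(-6, 2, -4)

Foot = X − λn with λ = (n·X − d)/|n|² = (-198 − (-36))/81 = -2.
Foot = (-22, -6, -2) − (-2)·(8, 4, -1) = (-6, 2, -4).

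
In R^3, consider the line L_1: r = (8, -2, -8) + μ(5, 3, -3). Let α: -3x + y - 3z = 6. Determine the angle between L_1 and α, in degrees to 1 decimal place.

sin θ = |n·v| / (|n||v|) = |-3| / (√19 · √43) = 0.10496.
θ ≈ 6.0°.

6.0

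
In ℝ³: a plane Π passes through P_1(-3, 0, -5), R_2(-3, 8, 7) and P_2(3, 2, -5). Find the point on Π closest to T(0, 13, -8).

P_1R_2 = (0, 8, 12), P_1P_2 = (6, 2, 0); a normal to Π is P_1R_2 × P_1P_2 = (-24, 72, -48).
Using P_1: Π has equation -24x + 72y - 48z = 312.
Foot = T − λn with λ = (n·T − d)/|n|² = (1320 − 312)/8064 = 1/8.
Foot = (0, 13, -8) − (1/8)·(-24, 72, -48) = (3, 4, -2).

(3, 4, -2)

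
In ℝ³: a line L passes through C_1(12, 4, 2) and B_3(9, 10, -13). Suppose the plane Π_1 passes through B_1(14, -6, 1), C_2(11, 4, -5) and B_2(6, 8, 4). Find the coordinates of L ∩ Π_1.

(10, 8, -8)

A direction vector for L is B_3 − C_1 = (-3, 6, -15).
B_1C_2 = (-3, 10, -6), B_1B_2 = (-8, 14, 3); a normal to Π_1 is B_1C_2 × B_1B_2 = (114, 57, 38).
Using B_1: Π_1 has equation 114x + 57y + 38z = 1292.
Substitute r = (12, 4, 2) + t(-3, 6, -15) into the plane: 1672 + (-570)t = 1292, so t = 2/3.
Intersection: (12, 4, 2) + (2/3)·(-3, 6, -15) = (10, 8, -8).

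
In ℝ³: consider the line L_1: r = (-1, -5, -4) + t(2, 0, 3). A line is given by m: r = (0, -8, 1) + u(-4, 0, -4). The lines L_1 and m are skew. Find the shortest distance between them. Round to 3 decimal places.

Common perpendicular direction n = (2, 0, 3) × (-4, 0, -4) = (0, -4, 0).
With w = (0, -8, 1) − (-1, -5, -4) = (1, -3, 5), w · n = 12.
Distance = |w · n| / |n| = |12| / √16 ≈ 3.000.

3.000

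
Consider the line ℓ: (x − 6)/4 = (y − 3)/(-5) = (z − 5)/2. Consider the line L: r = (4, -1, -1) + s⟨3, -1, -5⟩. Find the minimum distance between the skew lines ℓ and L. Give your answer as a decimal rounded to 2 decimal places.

ℓ has direction (4, -5, 2) through (6, 3, 5).
Common perpendicular direction n = (4, -5, 2) × (3, -1, -5) = (27, 26, 11).
With w = (4, -1, -1) − (6, 3, 5) = (-2, -4, -6), w · n = -224.
Distance = |w · n| / |n| = |-224| / √1526 ≈ 5.73.

5.73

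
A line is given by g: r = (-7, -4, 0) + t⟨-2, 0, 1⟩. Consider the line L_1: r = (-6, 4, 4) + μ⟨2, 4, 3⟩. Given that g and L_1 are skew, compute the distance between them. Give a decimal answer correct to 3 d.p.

2.333

Common perpendicular direction n = (-2, 0, 1) × (2, 4, 3) = (-4, 8, -8).
With w = (-6, 4, 4) − (-7, -4, 0) = (1, 8, 4), w · n = 28.
Distance = |w · n| / |n| = |28| / √144 ≈ 2.333.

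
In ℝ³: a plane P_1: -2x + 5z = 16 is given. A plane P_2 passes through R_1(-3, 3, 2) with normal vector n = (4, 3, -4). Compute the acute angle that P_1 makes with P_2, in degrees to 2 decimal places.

P_2: n·r = n·R_1 gives 4x + 3y - 4z = -11.
cos θ = |n₁·n₂| / (|n₁||n₂|) = |-28| / (√29 · √41).
θ = arccos(0.81202) ≈ 35.71°.

35.71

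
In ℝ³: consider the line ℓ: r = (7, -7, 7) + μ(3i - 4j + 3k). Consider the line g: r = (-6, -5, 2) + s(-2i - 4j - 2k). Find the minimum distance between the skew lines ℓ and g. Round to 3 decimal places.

Common perpendicular direction n = (3, -4, 3) × (-2, -4, -2) = (20, 0, -20).
With w = (-6, -5, 2) − (7, -7, 7) = (-13, 2, -5), w · n = -160.
Distance = |w · n| / |n| = |-160| / √800 ≈ 5.657.

5.657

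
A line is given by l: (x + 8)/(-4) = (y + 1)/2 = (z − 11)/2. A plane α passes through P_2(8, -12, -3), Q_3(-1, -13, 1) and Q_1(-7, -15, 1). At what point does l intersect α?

(8, -9, 3)

l has direction (-4, 2, 2) through (-8, -1, 11).
P_2Q_3 = (-9, -1, 4), P_2Q_1 = (-15, -3, 4); a normal to α is P_2Q_3 × P_2Q_1 = (8, -24, 12).
Using P_2: α has equation 8x - 24y + 12z = 316.
Substitute r = (-8, -1, 11) + t(-4, 2, 2) into the plane: 92 + (-56)t = 316, so t = -4.
Intersection: (-8, -1, 11) + (-4)·(-4, 2, 2) = (8, -9, 3).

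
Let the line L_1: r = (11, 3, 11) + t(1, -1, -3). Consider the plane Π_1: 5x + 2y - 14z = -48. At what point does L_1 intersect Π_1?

(12, 2, 8)

Substitute r = (11, 3, 11) + t(1, -1, -3) into the plane: -93 + 45t = -48, so t = 1.
Intersection: (11, 3, 11) + 1·(1, -1, -3) = (12, 2, 8).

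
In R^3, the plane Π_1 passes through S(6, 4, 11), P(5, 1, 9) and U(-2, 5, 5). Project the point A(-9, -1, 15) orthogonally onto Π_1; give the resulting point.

(-1, 3, 5)

SP = (-1, -3, -2), SU = (-8, 1, -6); a normal to Π_1 is SP × SU = (20, 10, -25).
Using S: Π_1 has equation 20x + 10y - 25z = -115.
Foot = A − λn with λ = (n·A − d)/|n|² = (-565 − (-115))/1125 = -2/5.
Foot = (-9, -1, 15) − (-2/5)·(20, 10, -25) = (-1, 3, 5).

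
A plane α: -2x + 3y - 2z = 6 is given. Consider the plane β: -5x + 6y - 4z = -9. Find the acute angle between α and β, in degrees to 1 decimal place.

5.7

cos θ = |n₁·n₂| / (|n₁||n₂|) = |36| / (√17 · √77).
θ = arccos(0.99502) ≈ 5.7°.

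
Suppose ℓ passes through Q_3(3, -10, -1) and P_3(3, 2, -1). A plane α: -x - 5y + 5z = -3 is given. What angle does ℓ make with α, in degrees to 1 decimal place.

A direction vector for ℓ is P_3 − Q_3 = (0, 12, 0).
sin θ = |n·v| / (|n||v|) = |-60| / (√51 · √144) = 0.70014.
θ ≈ 44.4°.

44.4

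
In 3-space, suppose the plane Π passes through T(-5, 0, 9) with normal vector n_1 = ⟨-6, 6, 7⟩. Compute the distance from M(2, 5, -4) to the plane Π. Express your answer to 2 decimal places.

9.36

Π: n_1·r = n_1·T gives -6x + 6y + 7z = 93.
n·M − d = (-6)·(2) + (6)·(5) + (7)·(-4) − 93 = -103; |n| = √121.
Distance = |-103| / √121 = 103/√121 ≈ 9.36.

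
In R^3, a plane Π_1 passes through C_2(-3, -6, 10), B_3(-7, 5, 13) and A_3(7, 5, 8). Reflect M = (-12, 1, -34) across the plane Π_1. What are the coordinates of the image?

(18, -11, 50)

C_2B_3 = (-4, 11, 3), C_2A_3 = (10, 11, -2); a normal to Π_1 is C_2B_3 × C_2A_3 = (-55, 22, -154).
Using C_2: Π_1 has equation -55x + 22y - 154z = -1507.
λ = (n·M − d)/|n|² = (5918 − (-1507))/27225 = 3/11.
Reflection = M − 2λn = (-12, 1, -34) − (6/11)·(-55, 22, -154) = (18, -11, 50).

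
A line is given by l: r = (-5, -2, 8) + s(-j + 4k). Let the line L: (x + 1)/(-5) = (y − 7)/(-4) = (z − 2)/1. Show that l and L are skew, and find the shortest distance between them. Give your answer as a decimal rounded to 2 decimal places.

3.53

L has direction (-5, -4, 1) through (-1, 7, 2).
Common perpendicular direction n = (0, -1, 4) × (-5, -4, 1) = (15, -20, -5).
With w = (-1, 7, 2) − (-5, -2, 8) = (4, 9, -6), w · n = -90.
Since n ≠ 0 the lines are not parallel, and w · n = -90 ≠ 0 so they do not intersect; hence they are skew.
Distance = |w · n| / |n| = |-90| / √650 ≈ 3.53.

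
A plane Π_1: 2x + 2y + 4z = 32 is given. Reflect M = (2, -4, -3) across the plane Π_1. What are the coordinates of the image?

λ = (n·M − d)/|n|² = (-16 − 32)/24 = -2.
Reflection = M − 2λn = (2, -4, -3) − (-4)·(2, 2, 4) = (10, 4, 13).

(10, 4, 13)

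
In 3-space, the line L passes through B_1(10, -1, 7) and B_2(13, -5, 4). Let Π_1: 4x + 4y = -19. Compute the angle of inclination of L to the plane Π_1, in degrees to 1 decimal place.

7.0

A direction vector for L is B_2 − B_1 = (3, -4, -3).
sin θ = |n·v| / (|n||v|) = |-4| / (√32 · √34) = 0.12127.
θ ≈ 7.0°.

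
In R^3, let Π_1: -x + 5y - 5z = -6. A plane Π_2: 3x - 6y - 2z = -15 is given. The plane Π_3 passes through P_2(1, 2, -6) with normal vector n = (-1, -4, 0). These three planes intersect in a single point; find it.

(1, 2, 3)

Π_3: n·r = n·P_2 gives -x - 4y = -9.
Solving the 3×3 linear system -x + 5y - 5z = -6, 3x - 6y - 2z = -15, -x - 4y = -9 (e.g. by elimination or Cramer's rule, determinant = 108) gives (1, 2, 3).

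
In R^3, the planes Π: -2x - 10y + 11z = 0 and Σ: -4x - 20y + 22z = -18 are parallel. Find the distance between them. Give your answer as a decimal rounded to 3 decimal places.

0.600

Rescale Σ by 1/2: -2x - 10y + 11z = -9. Then distance = |0 − (-9)| / √225 ≈ 0.600.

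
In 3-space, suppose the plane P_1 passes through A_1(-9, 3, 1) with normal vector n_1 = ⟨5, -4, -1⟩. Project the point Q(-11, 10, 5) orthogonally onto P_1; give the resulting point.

(-6, 6, 4)

P_1: n_1·r = n_1·A_1 gives 5x - 4y - z = -58.
Foot = Q − λn with λ = (n·Q − d)/|n|² = (-100 − (-58))/42 = -1.
Foot = (-11, 10, 5) − (-1)·(5, -4, -1) = (-6, 6, 4).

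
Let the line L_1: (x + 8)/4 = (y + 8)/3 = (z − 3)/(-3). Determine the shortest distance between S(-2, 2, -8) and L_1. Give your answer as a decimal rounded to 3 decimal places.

5.864

L_1 has direction (4, 3, -3) through (-8, -8, 3).
Taking (-8, -8, 3) on L_1 with direction v = (4, 3, -3): w = S − (-8, -8, 3) = (6, 10, -11), and w × v = (3, -26, -22).
Distance = |w × v| / |v| = √1169 / √34 ≈ 5.864.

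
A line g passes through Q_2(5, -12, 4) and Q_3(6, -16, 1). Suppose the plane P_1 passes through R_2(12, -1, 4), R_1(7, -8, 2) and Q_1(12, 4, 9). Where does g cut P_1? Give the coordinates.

A direction vector for g is Q_3 − Q_2 = (1, -4, -3).
R_2R_1 = (-5, -7, -2), R_2Q_1 = (0, 5, 5); a normal to P_1 is R_2R_1 × R_2Q_1 = (-25, 25, -25).
Using R_2: P_1 has equation -25x + 25y - 25z = -425.
Substitute r = (5, -12, 4) + t(1, -4, -3) into the plane: -525 + (-50)t = -425, so t = -2.
Intersection: (5, -12, 4) + (-2)·(1, -4, -3) = (3, -4, 10).

(3, -4, 10)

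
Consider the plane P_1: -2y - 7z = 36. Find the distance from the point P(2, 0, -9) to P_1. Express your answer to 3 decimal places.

3.709

n·P − d = (0)·(2) + (-2)·(0) + (-7)·(-9) − 36 = 27; |n| = √53.
Distance = |27| / √53 = 27/√53 ≈ 3.709.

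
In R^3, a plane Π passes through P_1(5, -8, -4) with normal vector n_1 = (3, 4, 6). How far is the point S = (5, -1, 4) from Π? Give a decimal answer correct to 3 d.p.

Π: n_1·r = n_1·P_1 gives 3x + 4y + 6z = -41.
n·S − d = (3)·(5) + (4)·(-1) + (6)·(4) − (-41) = 76; |n| = √61.
Distance = |76| / √61 = 76/√61 ≈ 9.731.

9.731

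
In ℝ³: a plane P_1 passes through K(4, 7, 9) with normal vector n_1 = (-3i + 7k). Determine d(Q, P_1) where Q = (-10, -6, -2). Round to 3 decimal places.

P_1: n_1·r = n_1·K gives -3x + 7z = 51.
n·Q − d = (-3)·(-10) + (0)·(-6) + (7)·(-2) − 51 = -35; |n| = √58.
Distance = |-35| / √58 = 35/√58 ≈ 4.596.

4.596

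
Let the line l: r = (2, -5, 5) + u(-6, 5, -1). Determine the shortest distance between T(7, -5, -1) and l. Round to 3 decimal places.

7.191

Taking (2, -5, 5) on l with direction v = (-6, 5, -1): w = T − (2, -5, 5) = (5, 0, -6), and w × v = (30, 41, 25).
Distance = |w × v| / |v| = √3206 / √62 ≈ 7.191.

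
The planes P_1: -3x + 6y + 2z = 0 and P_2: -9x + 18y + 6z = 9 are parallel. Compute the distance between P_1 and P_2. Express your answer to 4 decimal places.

0.4286

Rescale P_2 by 1/3: -3x + 6y + 2z = 3. Then distance = |0 − 3| / √49 ≈ 0.4286.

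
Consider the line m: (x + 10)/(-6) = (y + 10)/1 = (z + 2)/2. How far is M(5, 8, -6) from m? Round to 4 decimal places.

20.2213

m has direction (-6, 1, 2) through (-10, -10, -2).
Taking (-10, -10, -2) on m with direction v = (-6, 1, 2): w = M − (-10, -10, -2) = (15, 18, -4), and w × v = (40, -6, 123).
Distance = |w × v| / |v| = √16765 / √41 ≈ 20.2213.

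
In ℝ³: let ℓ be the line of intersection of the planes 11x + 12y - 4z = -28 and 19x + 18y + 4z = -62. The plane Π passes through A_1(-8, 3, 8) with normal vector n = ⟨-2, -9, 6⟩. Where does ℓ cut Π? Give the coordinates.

Direction of ℓ: (11, 12, -4) × (19, 18, 4) = (120, -120, -30).
A point on ℓ: solving the two plane equations with x = 16 gives (16, -19, -6).
Π: n·r = n·A_1 gives -2x - 9y + 6z = 37.
Substitute r = (16, -19, -6) + t(120, -120, -30) into the plane: 103 + 660t = 37, so t = -1/10.
Intersection: (16, -19, -6) + (-1/10)·(120, -120, -30) = (4, -7, -3).

(4, -7, -3)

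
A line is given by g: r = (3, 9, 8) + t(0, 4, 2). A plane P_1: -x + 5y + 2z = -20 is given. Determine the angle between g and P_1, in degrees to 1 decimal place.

78.5

sin θ = |n·v| / (|n||v|) = |24| / (√30 · √20) = 0.97980.
θ ≈ 78.5°.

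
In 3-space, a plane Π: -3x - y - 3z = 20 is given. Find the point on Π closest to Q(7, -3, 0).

(1, -5, -6)

Foot = Q − λn with λ = (n·Q − d)/|n|² = (-18 − 20)/19 = -2.
Foot = (7, -3, 0) − (-2)·(-3, -1, -3) = (1, -5, -6).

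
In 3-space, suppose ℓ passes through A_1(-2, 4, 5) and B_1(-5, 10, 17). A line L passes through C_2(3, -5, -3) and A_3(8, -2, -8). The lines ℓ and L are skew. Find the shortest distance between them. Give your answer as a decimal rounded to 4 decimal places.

A direction vector for ℓ is B_1 − A_1 = (-3, 6, 12).
A direction vector for L is A_3 − C_2 = (5, 3, -5).
Common perpendicular direction n = (-3, 6, 12) × (5, 3, -5) = (-66, 45, -39).
With w = (3, -5, -3) − (-2, 4, 5) = (5, -9, -8), w · n = -423.
Distance = |w · n| / |n| = |-423| / √7902 ≈ 4.7585.

4.7585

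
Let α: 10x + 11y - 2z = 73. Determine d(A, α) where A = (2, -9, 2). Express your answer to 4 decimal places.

n·A − d = (10)·(2) + (11)·(-9) + (-2)·(2) − 73 = -156; |n| = √225.
Distance = |-156| / √225 = 156/√225 ≈ 10.4000.

10.4000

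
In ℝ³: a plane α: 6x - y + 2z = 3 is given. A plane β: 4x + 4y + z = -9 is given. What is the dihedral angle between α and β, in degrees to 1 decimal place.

cos θ = |n₁·n₂| / (|n₁||n₂|) = |22| / (√41 · √33).
θ = arccos(0.59810) ≈ 53.3°.

53.3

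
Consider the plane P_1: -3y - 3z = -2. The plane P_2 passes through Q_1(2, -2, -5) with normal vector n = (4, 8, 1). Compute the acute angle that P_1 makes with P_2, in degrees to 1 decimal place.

P_2: n·r = n·Q_1 gives 4x + 8y + z = -13.
cos θ = |n₁·n₂| / (|n₁||n₂|) = |-27| / (√18 · √81).
θ = arccos(0.70711) ≈ 45.0°.

45.0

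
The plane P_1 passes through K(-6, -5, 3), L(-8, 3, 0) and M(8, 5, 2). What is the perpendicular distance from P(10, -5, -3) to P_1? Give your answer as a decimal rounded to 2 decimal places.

8.12

KL = (-2, 8, -3), KM = (14, 10, -1); a normal to P_1 is KL × KM = (22, -44, -132).
Using K: P_1 has equation 22x - 44y - 132z = -308.
n·P − d = (22)·(10) + (-44)·(-5) + (-132)·(-3) − (-308) = 1144; |n| = √19844.
Distance = |1144| / √19844 = 1144/√19844 ≈ 8.12.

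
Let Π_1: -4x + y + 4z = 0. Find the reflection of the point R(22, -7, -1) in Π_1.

(-2, -1, 23)

λ = (n·R − d)/|n|² = (-99 − 0)/33 = -3.
Reflection = R − 2λn = (22, -7, -1) − (-6)·(-4, 1, 4) = (-2, -1, 23).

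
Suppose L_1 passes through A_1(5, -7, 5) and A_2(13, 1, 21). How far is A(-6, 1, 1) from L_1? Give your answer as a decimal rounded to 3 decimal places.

13.447

A direction vector for L_1 is A_2 − A_1 = (8, 8, 16).
Taking (5, -7, 5) on L_1 with direction v = (8, 8, 16): w = A − (5, -7, 5) = (-11, 8, -4), and w × v = (160, 144, -152).
Distance = |w × v| / |v| = √69440 / √384 ≈ 13.447.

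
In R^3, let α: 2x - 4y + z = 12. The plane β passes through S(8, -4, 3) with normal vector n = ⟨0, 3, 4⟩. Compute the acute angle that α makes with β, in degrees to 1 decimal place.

69.6

β: n·r = n·S gives 3y + 4z = 0.
cos θ = |n₁·n₂| / (|n₁||n₂|) = |-8| / (√21 · √25).
θ = arccos(0.34915) ≈ 69.6°.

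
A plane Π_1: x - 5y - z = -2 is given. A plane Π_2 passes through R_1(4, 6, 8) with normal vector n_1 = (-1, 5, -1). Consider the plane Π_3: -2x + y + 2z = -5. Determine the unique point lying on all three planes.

Π_2: n_1·r = n_1·R_1 gives -x + 5y - z = 18.
Solving the 3×3 linear system x - 5y - z = -2, -x + 5y - z = 18, -2x + y + 2z = -5 (e.g. by elimination or Cramer's rule, determinant = -18) gives (-5, 1, -8).

(-5, 1, -8)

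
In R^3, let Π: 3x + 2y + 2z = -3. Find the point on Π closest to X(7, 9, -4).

(1, 5, -8)

Foot = X − λn with λ = (n·X − d)/|n|² = (31 − (-3))/17 = 2.
Foot = (7, 9, -4) − 2·(3, 2, 2) = (1, 5, -8).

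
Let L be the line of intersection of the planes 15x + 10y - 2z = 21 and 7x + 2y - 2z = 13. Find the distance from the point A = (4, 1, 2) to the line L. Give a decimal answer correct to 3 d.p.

3.085

Direction of L: (15, 10, -2) × (7, 2, -2) = (-16, 16, -40).
A point on L: solving the two plane equations with x = 1 gives (1, 0, -3).
Taking (1, 0, -3) on L with direction v = (-16, 16, -40): w = A − (1, 0, -3) = (3, 1, 5), and w × v = (-120, 40, 64).
Distance = |w × v| / |v| = √20096 / √2112 ≈ 3.085.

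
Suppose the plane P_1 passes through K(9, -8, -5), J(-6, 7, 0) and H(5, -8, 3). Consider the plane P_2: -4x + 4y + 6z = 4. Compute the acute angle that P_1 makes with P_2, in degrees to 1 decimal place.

78.3

KJ = (-15, 15, 5), KH = (-4, 0, 8); a normal to P_1 is KJ × KH = (120, 100, 60).
Using K: P_1 has equation 120x + 100y + 60z = -20.
cos θ = |n₁·n₂| / (|n₁||n₂|) = |280| / (√28000 · √68).
θ = arccos(0.20292) ≈ 78.3°.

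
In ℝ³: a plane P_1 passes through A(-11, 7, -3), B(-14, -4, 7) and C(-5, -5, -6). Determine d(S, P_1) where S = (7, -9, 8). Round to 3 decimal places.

AB = (-3, -11, 10), AC = (6, -12, -3); a normal to P_1 is AB × AC = (153, 51, 102).
Using A: P_1 has equation 153x + 51y + 102z = -1632.
n·S − d = (153)·(7) + (51)·(-9) + (102)·(8) − (-1632) = 3060; |n| = √36414.
Distance = |3060| / √36414 = 3060/√36414 ≈ 16.036.

16.036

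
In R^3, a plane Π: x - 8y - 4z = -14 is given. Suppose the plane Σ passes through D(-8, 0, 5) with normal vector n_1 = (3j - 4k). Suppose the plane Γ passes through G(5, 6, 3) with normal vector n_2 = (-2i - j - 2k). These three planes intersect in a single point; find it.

(6, 0, 5)

Σ: n_1·r = n_1·D gives 3y - 4z = -20.
Γ: n_2·r = n_2·G gives -2x - y - 2z = -22.
Solving the 3×3 linear system x - 8y - 4z = -14, 3y - 4z = -20, -2x - y - 2z = -22 (e.g. by elimination or Cramer's rule, determinant = -98) gives (6, 0, 5).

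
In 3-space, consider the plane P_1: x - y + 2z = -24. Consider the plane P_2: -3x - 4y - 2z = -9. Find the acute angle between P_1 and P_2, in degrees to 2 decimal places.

cos θ = |n₁·n₂| / (|n₁||n₂|) = |-3| / (√6 · √29).
θ = arccos(0.22743) ≈ 76.85°.

76.85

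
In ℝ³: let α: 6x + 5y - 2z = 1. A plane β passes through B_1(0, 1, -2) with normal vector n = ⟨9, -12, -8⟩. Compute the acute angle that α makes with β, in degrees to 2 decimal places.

85.82

β: n·r = n·B_1 gives 9x - 12y - 8z = 4.
cos θ = |n₁·n₂| / (|n₁||n₂|) = |10| / (√65 · √289).
θ = arccos(0.07296) ≈ 85.82°.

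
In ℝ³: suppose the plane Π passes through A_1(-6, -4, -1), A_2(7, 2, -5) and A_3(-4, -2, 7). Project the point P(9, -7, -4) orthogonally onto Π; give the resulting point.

A_1A_2 = (13, 6, -4), A_1A_3 = (2, 2, 8); a normal to Π is A_1A_2 × A_1A_3 = (56, -112, 14).
Using A_1: Π has equation 56x - 112y + 14z = 98.
Foot = P − λn with λ = (n·P − d)/|n|² = (1232 − 98)/15876 = 1/14.
Foot = (9, -7, -4) − (1/14)·(56, -112, 14) = (5, 1, -5).

(5, 1, -5)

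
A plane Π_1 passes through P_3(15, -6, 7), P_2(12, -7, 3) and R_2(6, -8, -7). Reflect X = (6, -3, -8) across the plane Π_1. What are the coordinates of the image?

P_3P_2 = (-3, -1, -4), P_3R_2 = (-9, -2, -14); a normal to Π_1 is P_3P_2 × P_3R_2 = (6, -6, -3).
Using P_3: Π_1 has equation 6x - 6y - 3z = 105.
λ = (n·X − d)/|n|² = (78 − 105)/81 = -1/3.
Reflection = X − 2λn = (6, -3, -8) − (-2/3)·(6, -6, -3) = (10, -7, -10).

(10, -7, -10)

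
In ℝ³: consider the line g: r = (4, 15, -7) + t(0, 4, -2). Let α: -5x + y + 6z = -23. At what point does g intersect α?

(4, 3, -1)

Substitute r = (4, 15, -7) + t(0, 4, -2) into the plane: -47 + (-8)t = -23, so t = -3.
Intersection: (4, 15, -7) + (-3)·(0, 4, -2) = (4, 3, -1).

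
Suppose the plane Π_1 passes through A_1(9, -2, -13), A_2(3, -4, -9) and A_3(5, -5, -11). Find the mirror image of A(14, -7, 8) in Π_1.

(-10, 5, -22)

A_1A_2 = (-6, -2, 4), A_1A_3 = (-4, -3, 2); a normal to Π_1 is A_1A_2 × A_1A_3 = (8, -4, 10).
Using A_1: Π_1 has equation 8x - 4y + 10z = -50.
λ = (n·A − d)/|n|² = (220 − (-50))/180 = 3/2.
Reflection = A − 2λn = (14, -7, 8) − 3·(8, -4, 10) = (-10, 5, -22).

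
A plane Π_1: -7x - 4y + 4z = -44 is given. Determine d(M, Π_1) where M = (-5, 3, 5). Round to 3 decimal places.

n·M − d = (-7)·(-5) + (-4)·(3) + (4)·(5) − (-44) = 87; |n| = √81.
Distance = |87| / √81 = 87/√81 ≈ 9.667.

9.667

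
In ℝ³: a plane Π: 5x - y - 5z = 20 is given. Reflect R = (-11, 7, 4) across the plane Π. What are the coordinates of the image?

λ = (n·R − d)/|n|² = (-82 − 20)/51 = -2.
Reflection = R − 2λn = (-11, 7, 4) − (-4)·(5, -1, -5) = (9, 3, -16).

(9, 3, -16)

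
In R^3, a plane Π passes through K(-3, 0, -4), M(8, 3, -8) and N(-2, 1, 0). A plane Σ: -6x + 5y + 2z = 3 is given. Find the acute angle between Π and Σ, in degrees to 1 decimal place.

KM = (11, 3, -4), KN = (1, 1, 4); a normal to Π is KM × KN = (16, -48, 8).
Using K: Π has equation 16x - 48y + 8z = -80.
cos θ = |n₁·n₂| / (|n₁||n₂|) = |-320| / (√2624 · √65).
θ = arccos(0.77484) ≈ 39.2°.

39.2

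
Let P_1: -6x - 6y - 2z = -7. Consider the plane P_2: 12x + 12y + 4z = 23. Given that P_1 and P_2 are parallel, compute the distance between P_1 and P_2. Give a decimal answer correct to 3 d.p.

0.516

Rescale P_2 by 1/(-2): -6x - 6y - 2z = -23/2. Then distance = |-7 − (-23/2)| / √76 ≈ 0.516.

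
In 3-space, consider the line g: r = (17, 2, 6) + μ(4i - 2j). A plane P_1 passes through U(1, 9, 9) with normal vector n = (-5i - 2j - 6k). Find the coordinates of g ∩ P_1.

P_1: n·r = n·U gives -5x - 2y - 6z = -77.
Substitute r = (17, 2, 6) + t(4, -2, 0) into the plane: -125 + (-16)t = -77, so t = -3.
Intersection: (17, 2, 6) + (-3)·(4, -2, 0) = (5, 8, 6).

(5, 8, 6)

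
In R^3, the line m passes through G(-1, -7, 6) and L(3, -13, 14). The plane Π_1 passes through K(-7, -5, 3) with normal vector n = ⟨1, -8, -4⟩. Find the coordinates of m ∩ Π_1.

A direction vector for m is L − G = (4, -6, 8).
Π_1: n·r = n·K gives x - 8y - 4z = 21.
Substitute r = (-1, -7, 6) + t(4, -6, 8) into the plane: 31 + 20t = 21, so t = -1/2.
Intersection: (-1, -7, 6) + (-1/2)·(4, -6, 8) = (-3, -4, 2).

(-3, -4, 2)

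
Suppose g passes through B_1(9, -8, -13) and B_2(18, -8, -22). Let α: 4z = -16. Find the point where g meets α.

(0, -8, -4)

A direction vector for g is B_2 − B_1 = (9, 0, -9).
Substitute r = (9, -8, -13) + t(9, 0, -9) into the plane: -52 + (-36)t = -16, so t = -1.
Intersection: (9, -8, -13) + (-1)·(9, 0, -9) = (0, -8, -4).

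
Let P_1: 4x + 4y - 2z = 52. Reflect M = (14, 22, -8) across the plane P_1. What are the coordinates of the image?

λ = (n·M − d)/|n|² = (160 − 52)/36 = 3.
Reflection = M − 2λn = (14, 22, -8) − 6·(4, 4, -2) = (-10, -2, 4).

(-10, -2, 4)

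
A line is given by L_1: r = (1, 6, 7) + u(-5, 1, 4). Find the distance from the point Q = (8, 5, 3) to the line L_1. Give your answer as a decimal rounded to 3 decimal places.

Taking (1, 6, 7) on L_1 with direction v = (-5, 1, 4): w = Q − (1, 6, 7) = (7, -1, -4), and w × v = (0, -8, 2).
Distance = |w × v| / |v| = √68 / √42 ≈ 1.272.

1.272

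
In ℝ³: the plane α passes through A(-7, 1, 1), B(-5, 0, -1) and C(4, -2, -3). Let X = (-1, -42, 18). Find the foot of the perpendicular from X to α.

AB = (2, -1, -2), AC = (11, -3, -4); a normal to α is AB × AC = (-2, -14, 5).
Using A: α has equation -2x - 14y + 5z = 5.
Foot = X − λn with λ = (n·X − d)/|n|² = (680 − 5)/225 = 3.
Foot = (-1, -42, 18) − 3·(-2, -14, 5) = (5, 0, 3).

(5, 0, 3)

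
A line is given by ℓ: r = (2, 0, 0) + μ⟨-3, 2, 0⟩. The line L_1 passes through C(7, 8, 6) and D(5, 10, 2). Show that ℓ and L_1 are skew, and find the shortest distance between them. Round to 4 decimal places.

A direction vector for L_1 is D − C = (-2, 2, -4).
Common perpendicular direction n = (-3, 2, 0) × (-2, 2, -4) = (-8, -12, -2).
With w = (7, 8, 6) − (2, 0, 0) = (5, 8, 6), w · n = -148.
Since n ≠ 0 the lines are not parallel, and w · n = -148 ≠ 0 so they do not intersect; hence they are skew.
Distance = |w · n| / |n| = |-148| / √212 ≈ 10.1647.

10.1647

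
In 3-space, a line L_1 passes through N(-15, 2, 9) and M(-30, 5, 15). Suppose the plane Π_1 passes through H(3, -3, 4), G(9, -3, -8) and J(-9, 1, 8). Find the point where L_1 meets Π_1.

A direction vector for L_1 is M − N = (-15, 3, 6).
HG = (6, 0, -12), HJ = (-12, 4, 4); a normal to Π_1 is HG × HJ = (48, 120, 24).
Using H: Π_1 has equation 48x + 120y + 24z = -120.
Substitute r = (-15, 2, 9) + t(-15, 3, 6) into the plane: -264 + (-216)t = -120, so t = -2/3.
Intersection: (-15, 2, 9) + (-2/3)·(-15, 3, 6) = (-5, 0, 5).

(-5, 0, 5)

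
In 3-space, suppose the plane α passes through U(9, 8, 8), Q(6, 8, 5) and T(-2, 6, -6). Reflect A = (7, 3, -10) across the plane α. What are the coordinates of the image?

(3, -3, -6)

UQ = (-3, 0, -3), UT = (-11, -2, -14); a normal to α is UQ × UT = (-6, -9, 6).
Using U: α has equation -6x - 9y + 6z = -78.
λ = (n·A − d)/|n|² = (-129 − (-78))/153 = -1/3.
Reflection = A − 2λn = (7, 3, -10) − (-2/3)·(-6, -9, 6) = (3, -3, -6).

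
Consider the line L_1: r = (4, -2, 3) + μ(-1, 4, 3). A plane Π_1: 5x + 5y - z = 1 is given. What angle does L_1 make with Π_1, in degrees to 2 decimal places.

sin θ = |n·v| / (|n||v|) = |12| / (√51 · √26) = 0.32954.
θ ≈ 19.24°.

19.24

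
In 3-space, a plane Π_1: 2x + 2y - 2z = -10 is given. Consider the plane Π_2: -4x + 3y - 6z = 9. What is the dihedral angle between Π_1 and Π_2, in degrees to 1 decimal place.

68.3

cos θ = |n₁·n₂| / (|n₁||n₂|) = |10| / (√12 · √61).
θ = arccos(0.36961) ≈ 68.3°.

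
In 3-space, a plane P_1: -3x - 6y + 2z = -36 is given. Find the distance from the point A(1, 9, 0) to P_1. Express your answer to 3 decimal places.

n·A − d = (-3)·(1) + (-6)·(9) + (2)·(0) − (-36) = -21; |n| = √49.
Distance = |-21| / √49 = 21/√49 ≈ 3.000.

3.000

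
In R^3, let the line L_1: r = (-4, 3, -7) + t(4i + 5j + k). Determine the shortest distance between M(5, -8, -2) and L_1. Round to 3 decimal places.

Taking (-4, 3, -7) on L_1 with direction v = (4, 5, 1): w = M − (-4, 3, -7) = (9, -11, 5), and w × v = (-36, 11, 89).
Distance = |w × v| / |v| = √9338 / √42 ≈ 14.911.

14.911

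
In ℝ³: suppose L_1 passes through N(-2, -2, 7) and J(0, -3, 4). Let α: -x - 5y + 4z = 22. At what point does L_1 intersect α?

A direction vector for L_1 is J − N = (2, -1, -3).
Substitute r = (-2, -2, 7) + t(2, -1, -3) into the plane: 40 + (-9)t = 22, so t = 2.
Intersection: (-2, -2, 7) + 2·(2, -1, -3) = (2, -4, 1).

(2, -4, 1)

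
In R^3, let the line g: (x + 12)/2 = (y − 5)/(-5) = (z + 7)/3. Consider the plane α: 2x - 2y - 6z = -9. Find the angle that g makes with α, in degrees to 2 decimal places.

g has direction (2, -5, 3) through (-12, 5, -7).
sin θ = |n·v| / (|n||v|) = |-4| / (√44 · √38) = 0.09782.
θ ≈ 5.61°.

5.61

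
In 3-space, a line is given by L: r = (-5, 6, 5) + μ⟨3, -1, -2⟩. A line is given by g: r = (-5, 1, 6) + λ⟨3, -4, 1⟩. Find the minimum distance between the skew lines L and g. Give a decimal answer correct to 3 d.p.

Common perpendicular direction n = (3, -1, -2) × (3, -4, 1) = (-9, -9, -9).
With w = (-5, 1, 6) − (-5, 6, 5) = (0, -5, 1), w · n = 36.
Distance = |w · n| / |n| = |36| / √243 ≈ 2.309.

2.309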